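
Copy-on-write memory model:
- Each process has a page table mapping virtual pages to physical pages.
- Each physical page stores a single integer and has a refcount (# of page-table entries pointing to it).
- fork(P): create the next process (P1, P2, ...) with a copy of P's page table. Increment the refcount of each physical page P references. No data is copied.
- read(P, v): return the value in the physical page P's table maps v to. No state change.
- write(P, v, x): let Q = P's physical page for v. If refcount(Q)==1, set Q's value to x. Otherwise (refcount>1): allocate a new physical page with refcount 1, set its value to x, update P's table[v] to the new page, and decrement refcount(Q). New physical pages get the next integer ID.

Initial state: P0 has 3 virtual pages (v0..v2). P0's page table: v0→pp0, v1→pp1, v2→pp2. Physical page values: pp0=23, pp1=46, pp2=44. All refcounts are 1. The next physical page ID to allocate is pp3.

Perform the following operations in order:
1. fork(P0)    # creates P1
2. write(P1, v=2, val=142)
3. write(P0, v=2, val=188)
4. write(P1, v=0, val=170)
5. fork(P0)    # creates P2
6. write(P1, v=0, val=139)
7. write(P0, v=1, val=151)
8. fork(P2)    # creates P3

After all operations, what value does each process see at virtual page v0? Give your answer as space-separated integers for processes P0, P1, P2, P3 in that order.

Answer: 23 139 23 23

Derivation:
Op 1: fork(P0) -> P1. 3 ppages; refcounts: pp0:2 pp1:2 pp2:2
Op 2: write(P1, v2, 142). refcount(pp2)=2>1 -> COPY to pp3. 4 ppages; refcounts: pp0:2 pp1:2 pp2:1 pp3:1
Op 3: write(P0, v2, 188). refcount(pp2)=1 -> write in place. 4 ppages; refcounts: pp0:2 pp1:2 pp2:1 pp3:1
Op 4: write(P1, v0, 170). refcount(pp0)=2>1 -> COPY to pp4. 5 ppages; refcounts: pp0:1 pp1:2 pp2:1 pp3:1 pp4:1
Op 5: fork(P0) -> P2. 5 ppages; refcounts: pp0:2 pp1:3 pp2:2 pp3:1 pp4:1
Op 6: write(P1, v0, 139). refcount(pp4)=1 -> write in place. 5 ppages; refcounts: pp0:2 pp1:3 pp2:2 pp3:1 pp4:1
Op 7: write(P0, v1, 151). refcount(pp1)=3>1 -> COPY to pp5. 6 ppages; refcounts: pp0:2 pp1:2 pp2:2 pp3:1 pp4:1 pp5:1
Op 8: fork(P2) -> P3. 6 ppages; refcounts: pp0:3 pp1:3 pp2:3 pp3:1 pp4:1 pp5:1
P0: v0 -> pp0 = 23
P1: v0 -> pp4 = 139
P2: v0 -> pp0 = 23
P3: v0 -> pp0 = 23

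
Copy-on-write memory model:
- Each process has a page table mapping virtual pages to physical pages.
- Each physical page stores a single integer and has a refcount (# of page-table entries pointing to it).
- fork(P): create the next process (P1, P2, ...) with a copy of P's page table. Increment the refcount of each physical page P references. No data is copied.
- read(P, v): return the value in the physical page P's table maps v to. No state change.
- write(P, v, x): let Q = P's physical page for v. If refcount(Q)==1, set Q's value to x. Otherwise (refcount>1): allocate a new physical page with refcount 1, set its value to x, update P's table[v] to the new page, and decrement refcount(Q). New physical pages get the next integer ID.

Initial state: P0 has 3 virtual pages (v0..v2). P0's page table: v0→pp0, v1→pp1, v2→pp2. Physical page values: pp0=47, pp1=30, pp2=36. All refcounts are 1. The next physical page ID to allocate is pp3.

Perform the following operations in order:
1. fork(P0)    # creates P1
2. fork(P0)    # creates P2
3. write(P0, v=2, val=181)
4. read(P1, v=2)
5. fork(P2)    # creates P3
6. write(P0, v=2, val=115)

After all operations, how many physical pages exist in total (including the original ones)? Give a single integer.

Op 1: fork(P0) -> P1. 3 ppages; refcounts: pp0:2 pp1:2 pp2:2
Op 2: fork(P0) -> P2. 3 ppages; refcounts: pp0:3 pp1:3 pp2:3
Op 3: write(P0, v2, 181). refcount(pp2)=3>1 -> COPY to pp3. 4 ppages; refcounts: pp0:3 pp1:3 pp2:2 pp3:1
Op 4: read(P1, v2) -> 36. No state change.
Op 5: fork(P2) -> P3. 4 ppages; refcounts: pp0:4 pp1:4 pp2:3 pp3:1
Op 6: write(P0, v2, 115). refcount(pp3)=1 -> write in place. 4 ppages; refcounts: pp0:4 pp1:4 pp2:3 pp3:1

Answer: 4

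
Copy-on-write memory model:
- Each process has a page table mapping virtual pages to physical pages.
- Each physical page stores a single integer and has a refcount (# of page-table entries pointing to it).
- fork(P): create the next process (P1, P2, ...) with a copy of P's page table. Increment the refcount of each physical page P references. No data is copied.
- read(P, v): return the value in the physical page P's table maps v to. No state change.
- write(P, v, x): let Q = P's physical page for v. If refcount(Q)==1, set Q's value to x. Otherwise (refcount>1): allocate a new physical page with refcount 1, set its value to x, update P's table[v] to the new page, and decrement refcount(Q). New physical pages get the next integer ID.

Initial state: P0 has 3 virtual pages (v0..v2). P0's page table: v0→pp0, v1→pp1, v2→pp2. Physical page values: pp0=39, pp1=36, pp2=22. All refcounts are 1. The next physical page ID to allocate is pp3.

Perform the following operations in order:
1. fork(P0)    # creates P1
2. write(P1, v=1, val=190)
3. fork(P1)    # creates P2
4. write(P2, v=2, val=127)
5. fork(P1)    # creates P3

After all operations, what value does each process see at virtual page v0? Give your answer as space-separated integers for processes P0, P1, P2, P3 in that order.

Answer: 39 39 39 39

Derivation:
Op 1: fork(P0) -> P1. 3 ppages; refcounts: pp0:2 pp1:2 pp2:2
Op 2: write(P1, v1, 190). refcount(pp1)=2>1 -> COPY to pp3. 4 ppages; refcounts: pp0:2 pp1:1 pp2:2 pp3:1
Op 3: fork(P1) -> P2. 4 ppages; refcounts: pp0:3 pp1:1 pp2:3 pp3:2
Op 4: write(P2, v2, 127). refcount(pp2)=3>1 -> COPY to pp4. 5 ppages; refcounts: pp0:3 pp1:1 pp2:2 pp3:2 pp4:1
Op 5: fork(P1) -> P3. 5 ppages; refcounts: pp0:4 pp1:1 pp2:3 pp3:3 pp4:1
P0: v0 -> pp0 = 39
P1: v0 -> pp0 = 39
P2: v0 -> pp0 = 39
P3: v0 -> pp0 = 39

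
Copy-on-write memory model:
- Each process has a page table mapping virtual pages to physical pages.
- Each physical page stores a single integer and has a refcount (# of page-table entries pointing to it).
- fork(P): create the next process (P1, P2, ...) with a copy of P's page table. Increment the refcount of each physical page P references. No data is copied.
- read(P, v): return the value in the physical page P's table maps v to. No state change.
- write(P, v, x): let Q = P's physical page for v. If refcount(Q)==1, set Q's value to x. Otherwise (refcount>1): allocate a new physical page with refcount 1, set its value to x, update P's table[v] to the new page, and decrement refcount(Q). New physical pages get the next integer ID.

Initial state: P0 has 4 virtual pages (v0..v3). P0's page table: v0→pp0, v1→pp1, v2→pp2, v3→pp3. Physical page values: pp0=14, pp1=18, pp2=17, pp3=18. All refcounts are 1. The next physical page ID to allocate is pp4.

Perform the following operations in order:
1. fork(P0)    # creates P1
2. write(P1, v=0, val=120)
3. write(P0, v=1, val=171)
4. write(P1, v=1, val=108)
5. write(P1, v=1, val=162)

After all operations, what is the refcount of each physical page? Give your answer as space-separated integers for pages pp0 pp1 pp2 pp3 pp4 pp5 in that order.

Answer: 1 1 2 2 1 1

Derivation:
Op 1: fork(P0) -> P1. 4 ppages; refcounts: pp0:2 pp1:2 pp2:2 pp3:2
Op 2: write(P1, v0, 120). refcount(pp0)=2>1 -> COPY to pp4. 5 ppages; refcounts: pp0:1 pp1:2 pp2:2 pp3:2 pp4:1
Op 3: write(P0, v1, 171). refcount(pp1)=2>1 -> COPY to pp5. 6 ppages; refcounts: pp0:1 pp1:1 pp2:2 pp3:2 pp4:1 pp5:1
Op 4: write(P1, v1, 108). refcount(pp1)=1 -> write in place. 6 ppages; refcounts: pp0:1 pp1:1 pp2:2 pp3:2 pp4:1 pp5:1
Op 5: write(P1, v1, 162). refcount(pp1)=1 -> write in place. 6 ppages; refcounts: pp0:1 pp1:1 pp2:2 pp3:2 pp4:1 pp5:1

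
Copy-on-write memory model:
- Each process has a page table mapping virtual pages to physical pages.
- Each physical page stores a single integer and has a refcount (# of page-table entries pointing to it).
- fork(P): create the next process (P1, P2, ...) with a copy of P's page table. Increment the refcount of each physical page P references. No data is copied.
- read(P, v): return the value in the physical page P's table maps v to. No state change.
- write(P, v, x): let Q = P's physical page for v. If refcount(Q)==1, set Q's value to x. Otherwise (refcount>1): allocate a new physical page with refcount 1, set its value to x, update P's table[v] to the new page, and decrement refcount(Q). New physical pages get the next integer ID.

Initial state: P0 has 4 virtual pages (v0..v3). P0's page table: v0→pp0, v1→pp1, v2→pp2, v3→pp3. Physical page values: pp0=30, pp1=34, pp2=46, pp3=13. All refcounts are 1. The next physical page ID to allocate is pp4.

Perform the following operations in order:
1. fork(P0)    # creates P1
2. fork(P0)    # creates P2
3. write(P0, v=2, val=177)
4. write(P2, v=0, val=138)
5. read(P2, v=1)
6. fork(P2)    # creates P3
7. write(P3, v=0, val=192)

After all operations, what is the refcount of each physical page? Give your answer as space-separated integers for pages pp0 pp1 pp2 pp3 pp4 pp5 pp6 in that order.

Op 1: fork(P0) -> P1. 4 ppages; refcounts: pp0:2 pp1:2 pp2:2 pp3:2
Op 2: fork(P0) -> P2. 4 ppages; refcounts: pp0:3 pp1:3 pp2:3 pp3:3
Op 3: write(P0, v2, 177). refcount(pp2)=3>1 -> COPY to pp4. 5 ppages; refcounts: pp0:3 pp1:3 pp2:2 pp3:3 pp4:1
Op 4: write(P2, v0, 138). refcount(pp0)=3>1 -> COPY to pp5. 6 ppages; refcounts: pp0:2 pp1:3 pp2:2 pp3:3 pp4:1 pp5:1
Op 5: read(P2, v1) -> 34. No state change.
Op 6: fork(P2) -> P3. 6 ppages; refcounts: pp0:2 pp1:4 pp2:3 pp3:4 pp4:1 pp5:2
Op 7: write(P3, v0, 192). refcount(pp5)=2>1 -> COPY to pp6. 7 ppages; refcounts: pp0:2 pp1:4 pp2:3 pp3:4 pp4:1 pp5:1 pp6:1

Answer: 2 4 3 4 1 1 1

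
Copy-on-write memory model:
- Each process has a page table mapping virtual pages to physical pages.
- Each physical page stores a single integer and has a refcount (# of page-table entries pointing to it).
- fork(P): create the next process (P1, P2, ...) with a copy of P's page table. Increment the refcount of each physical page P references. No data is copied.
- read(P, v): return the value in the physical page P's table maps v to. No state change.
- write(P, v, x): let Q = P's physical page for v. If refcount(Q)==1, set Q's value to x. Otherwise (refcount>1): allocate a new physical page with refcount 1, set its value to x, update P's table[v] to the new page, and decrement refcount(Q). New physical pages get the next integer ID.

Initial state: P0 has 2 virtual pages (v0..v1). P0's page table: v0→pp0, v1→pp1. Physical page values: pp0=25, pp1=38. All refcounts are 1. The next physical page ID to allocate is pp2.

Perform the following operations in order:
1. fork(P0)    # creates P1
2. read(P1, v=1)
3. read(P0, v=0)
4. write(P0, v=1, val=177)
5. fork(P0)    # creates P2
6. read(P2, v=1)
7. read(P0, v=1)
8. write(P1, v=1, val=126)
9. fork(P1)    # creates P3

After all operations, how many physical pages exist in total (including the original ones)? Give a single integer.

Op 1: fork(P0) -> P1. 2 ppages; refcounts: pp0:2 pp1:2
Op 2: read(P1, v1) -> 38. No state change.
Op 3: read(P0, v0) -> 25. No state change.
Op 4: write(P0, v1, 177). refcount(pp1)=2>1 -> COPY to pp2. 3 ppages; refcounts: pp0:2 pp1:1 pp2:1
Op 5: fork(P0) -> P2. 3 ppages; refcounts: pp0:3 pp1:1 pp2:2
Op 6: read(P2, v1) -> 177. No state change.
Op 7: read(P0, v1) -> 177. No state change.
Op 8: write(P1, v1, 126). refcount(pp1)=1 -> write in place. 3 ppages; refcounts: pp0:3 pp1:1 pp2:2
Op 9: fork(P1) -> P3. 3 ppages; refcounts: pp0:4 pp1:2 pp2:2

Answer: 3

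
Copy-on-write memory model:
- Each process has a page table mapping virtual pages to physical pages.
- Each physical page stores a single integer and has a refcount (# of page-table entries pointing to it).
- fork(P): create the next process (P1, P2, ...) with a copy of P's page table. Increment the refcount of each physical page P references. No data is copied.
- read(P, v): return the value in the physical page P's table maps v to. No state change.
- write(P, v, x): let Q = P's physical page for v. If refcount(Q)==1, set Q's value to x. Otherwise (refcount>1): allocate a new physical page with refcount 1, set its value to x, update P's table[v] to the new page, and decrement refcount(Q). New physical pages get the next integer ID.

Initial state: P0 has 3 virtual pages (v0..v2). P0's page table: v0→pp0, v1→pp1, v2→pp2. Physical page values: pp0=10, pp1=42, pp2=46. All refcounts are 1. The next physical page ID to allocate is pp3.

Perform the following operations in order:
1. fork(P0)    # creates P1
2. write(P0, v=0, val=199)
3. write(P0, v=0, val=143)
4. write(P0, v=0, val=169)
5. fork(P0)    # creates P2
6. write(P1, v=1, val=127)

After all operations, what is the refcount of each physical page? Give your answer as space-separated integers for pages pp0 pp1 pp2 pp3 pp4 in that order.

Answer: 1 2 3 2 1

Derivation:
Op 1: fork(P0) -> P1. 3 ppages; refcounts: pp0:2 pp1:2 pp2:2
Op 2: write(P0, v0, 199). refcount(pp0)=2>1 -> COPY to pp3. 4 ppages; refcounts: pp0:1 pp1:2 pp2:2 pp3:1
Op 3: write(P0, v0, 143). refcount(pp3)=1 -> write in place. 4 ppages; refcounts: pp0:1 pp1:2 pp2:2 pp3:1
Op 4: write(P0, v0, 169). refcount(pp3)=1 -> write in place. 4 ppages; refcounts: pp0:1 pp1:2 pp2:2 pp3:1
Op 5: fork(P0) -> P2. 4 ppages; refcounts: pp0:1 pp1:3 pp2:3 pp3:2
Op 6: write(P1, v1, 127). refcount(pp1)=3>1 -> COPY to pp4. 5 ppages; refcounts: pp0:1 pp1:2 pp2:3 pp3:2 pp4:1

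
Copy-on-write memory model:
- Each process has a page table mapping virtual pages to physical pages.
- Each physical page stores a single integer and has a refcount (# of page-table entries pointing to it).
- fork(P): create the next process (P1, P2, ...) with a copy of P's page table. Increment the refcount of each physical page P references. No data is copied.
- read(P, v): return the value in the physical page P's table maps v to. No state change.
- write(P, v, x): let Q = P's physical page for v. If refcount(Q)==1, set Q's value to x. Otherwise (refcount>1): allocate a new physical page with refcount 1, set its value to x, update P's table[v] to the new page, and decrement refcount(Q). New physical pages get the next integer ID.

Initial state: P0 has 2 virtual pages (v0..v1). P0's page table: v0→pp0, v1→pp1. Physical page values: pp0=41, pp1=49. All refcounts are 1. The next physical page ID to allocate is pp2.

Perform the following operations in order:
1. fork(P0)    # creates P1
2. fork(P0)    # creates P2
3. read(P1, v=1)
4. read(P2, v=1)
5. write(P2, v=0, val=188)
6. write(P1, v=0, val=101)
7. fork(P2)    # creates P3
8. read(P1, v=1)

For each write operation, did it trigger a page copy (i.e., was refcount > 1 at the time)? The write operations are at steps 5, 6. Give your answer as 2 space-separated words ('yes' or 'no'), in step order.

Op 1: fork(P0) -> P1. 2 ppages; refcounts: pp0:2 pp1:2
Op 2: fork(P0) -> P2. 2 ppages; refcounts: pp0:3 pp1:3
Op 3: read(P1, v1) -> 49. No state change.
Op 4: read(P2, v1) -> 49. No state change.
Op 5: write(P2, v0, 188). refcount(pp0)=3>1 -> COPY to pp2. 3 ppages; refcounts: pp0:2 pp1:3 pp2:1
Op 6: write(P1, v0, 101). refcount(pp0)=2>1 -> COPY to pp3. 4 ppages; refcounts: pp0:1 pp1:3 pp2:1 pp3:1
Op 7: fork(P2) -> P3. 4 ppages; refcounts: pp0:1 pp1:4 pp2:2 pp3:1
Op 8: read(P1, v1) -> 49. No state change.

yes yes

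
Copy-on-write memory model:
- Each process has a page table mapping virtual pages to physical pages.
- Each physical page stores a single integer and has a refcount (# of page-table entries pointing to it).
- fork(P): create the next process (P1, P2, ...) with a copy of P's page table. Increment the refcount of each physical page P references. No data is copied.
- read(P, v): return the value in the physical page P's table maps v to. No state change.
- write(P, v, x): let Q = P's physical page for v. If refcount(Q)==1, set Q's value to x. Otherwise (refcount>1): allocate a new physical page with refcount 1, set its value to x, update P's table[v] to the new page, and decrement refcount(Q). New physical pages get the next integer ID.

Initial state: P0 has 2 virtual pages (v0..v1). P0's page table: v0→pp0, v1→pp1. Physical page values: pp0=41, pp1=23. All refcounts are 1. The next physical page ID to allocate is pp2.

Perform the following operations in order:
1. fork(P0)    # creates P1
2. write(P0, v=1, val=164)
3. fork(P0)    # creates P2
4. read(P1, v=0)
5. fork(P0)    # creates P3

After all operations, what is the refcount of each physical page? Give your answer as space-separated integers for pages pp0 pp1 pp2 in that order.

Op 1: fork(P0) -> P1. 2 ppages; refcounts: pp0:2 pp1:2
Op 2: write(P0, v1, 164). refcount(pp1)=2>1 -> COPY to pp2. 3 ppages; refcounts: pp0:2 pp1:1 pp2:1
Op 3: fork(P0) -> P2. 3 ppages; refcounts: pp0:3 pp1:1 pp2:2
Op 4: read(P1, v0) -> 41. No state change.
Op 5: fork(P0) -> P3. 3 ppages; refcounts: pp0:4 pp1:1 pp2:3

Answer: 4 1 3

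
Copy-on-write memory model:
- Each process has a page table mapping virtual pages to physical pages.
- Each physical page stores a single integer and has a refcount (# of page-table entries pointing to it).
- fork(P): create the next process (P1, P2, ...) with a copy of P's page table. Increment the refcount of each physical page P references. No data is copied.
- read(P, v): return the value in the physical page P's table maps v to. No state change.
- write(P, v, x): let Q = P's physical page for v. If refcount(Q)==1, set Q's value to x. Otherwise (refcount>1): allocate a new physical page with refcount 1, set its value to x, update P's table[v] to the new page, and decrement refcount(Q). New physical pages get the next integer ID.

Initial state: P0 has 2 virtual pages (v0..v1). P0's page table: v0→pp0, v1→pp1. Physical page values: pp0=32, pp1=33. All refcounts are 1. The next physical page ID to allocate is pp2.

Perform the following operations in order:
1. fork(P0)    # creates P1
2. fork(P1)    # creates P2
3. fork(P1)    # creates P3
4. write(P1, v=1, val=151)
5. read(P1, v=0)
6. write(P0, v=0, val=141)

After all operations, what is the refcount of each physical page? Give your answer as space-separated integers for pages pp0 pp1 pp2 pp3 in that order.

Answer: 3 3 1 1

Derivation:
Op 1: fork(P0) -> P1. 2 ppages; refcounts: pp0:2 pp1:2
Op 2: fork(P1) -> P2. 2 ppages; refcounts: pp0:3 pp1:3
Op 3: fork(P1) -> P3. 2 ppages; refcounts: pp0:4 pp1:4
Op 4: write(P1, v1, 151). refcount(pp1)=4>1 -> COPY to pp2. 3 ppages; refcounts: pp0:4 pp1:3 pp2:1
Op 5: read(P1, v0) -> 32. No state change.
Op 6: write(P0, v0, 141). refcount(pp0)=4>1 -> COPY to pp3. 4 ppages; refcounts: pp0:3 pp1:3 pp2:1 pp3:1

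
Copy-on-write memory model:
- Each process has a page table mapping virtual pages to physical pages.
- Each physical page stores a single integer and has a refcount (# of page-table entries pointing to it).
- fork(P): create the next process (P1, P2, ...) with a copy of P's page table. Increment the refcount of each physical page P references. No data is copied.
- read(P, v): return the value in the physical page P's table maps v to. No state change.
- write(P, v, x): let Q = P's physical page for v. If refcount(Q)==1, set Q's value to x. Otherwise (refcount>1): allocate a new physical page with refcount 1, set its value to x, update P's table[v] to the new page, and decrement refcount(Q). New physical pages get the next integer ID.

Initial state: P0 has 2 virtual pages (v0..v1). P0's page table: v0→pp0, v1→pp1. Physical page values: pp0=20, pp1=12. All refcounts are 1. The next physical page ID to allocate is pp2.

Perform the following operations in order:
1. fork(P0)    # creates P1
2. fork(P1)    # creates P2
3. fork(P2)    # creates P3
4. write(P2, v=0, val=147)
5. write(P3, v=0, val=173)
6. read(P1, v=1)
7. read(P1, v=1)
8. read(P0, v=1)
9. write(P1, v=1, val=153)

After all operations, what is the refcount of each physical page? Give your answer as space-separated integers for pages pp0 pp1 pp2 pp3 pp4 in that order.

Answer: 2 3 1 1 1

Derivation:
Op 1: fork(P0) -> P1. 2 ppages; refcounts: pp0:2 pp1:2
Op 2: fork(P1) -> P2. 2 ppages; refcounts: pp0:3 pp1:3
Op 3: fork(P2) -> P3. 2 ppages; refcounts: pp0:4 pp1:4
Op 4: write(P2, v0, 147). refcount(pp0)=4>1 -> COPY to pp2. 3 ppages; refcounts: pp0:3 pp1:4 pp2:1
Op 5: write(P3, v0, 173). refcount(pp0)=3>1 -> COPY to pp3. 4 ppages; refcounts: pp0:2 pp1:4 pp2:1 pp3:1
Op 6: read(P1, v1) -> 12. No state change.
Op 7: read(P1, v1) -> 12. No state change.
Op 8: read(P0, v1) -> 12. No state change.
Op 9: write(P1, v1, 153). refcount(pp1)=4>1 -> COPY to pp4. 5 ppages; refcounts: pp0:2 pp1:3 pp2:1 pp3:1 pp4:1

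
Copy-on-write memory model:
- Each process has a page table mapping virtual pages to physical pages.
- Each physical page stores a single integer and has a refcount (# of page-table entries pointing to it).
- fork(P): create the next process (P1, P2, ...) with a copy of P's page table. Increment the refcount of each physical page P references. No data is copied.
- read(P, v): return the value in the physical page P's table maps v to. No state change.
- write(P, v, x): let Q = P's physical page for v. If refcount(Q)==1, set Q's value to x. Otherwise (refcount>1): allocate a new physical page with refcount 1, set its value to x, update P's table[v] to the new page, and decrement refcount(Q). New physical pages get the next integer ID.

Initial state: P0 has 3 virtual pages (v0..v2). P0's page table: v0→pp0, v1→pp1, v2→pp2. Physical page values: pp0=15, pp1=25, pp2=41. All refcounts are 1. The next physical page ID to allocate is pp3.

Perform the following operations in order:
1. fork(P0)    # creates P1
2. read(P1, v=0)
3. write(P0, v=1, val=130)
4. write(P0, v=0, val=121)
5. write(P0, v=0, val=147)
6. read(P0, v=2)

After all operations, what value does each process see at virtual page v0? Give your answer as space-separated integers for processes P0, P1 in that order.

Answer: 147 15

Derivation:
Op 1: fork(P0) -> P1. 3 ppages; refcounts: pp0:2 pp1:2 pp2:2
Op 2: read(P1, v0) -> 15. No state change.
Op 3: write(P0, v1, 130). refcount(pp1)=2>1 -> COPY to pp3. 4 ppages; refcounts: pp0:2 pp1:1 pp2:2 pp3:1
Op 4: write(P0, v0, 121). refcount(pp0)=2>1 -> COPY to pp4. 5 ppages; refcounts: pp0:1 pp1:1 pp2:2 pp3:1 pp4:1
Op 5: write(P0, v0, 147). refcount(pp4)=1 -> write in place. 5 ppages; refcounts: pp0:1 pp1:1 pp2:2 pp3:1 pp4:1
Op 6: read(P0, v2) -> 41. No state change.
P0: v0 -> pp4 = 147
P1: v0 -> pp0 = 15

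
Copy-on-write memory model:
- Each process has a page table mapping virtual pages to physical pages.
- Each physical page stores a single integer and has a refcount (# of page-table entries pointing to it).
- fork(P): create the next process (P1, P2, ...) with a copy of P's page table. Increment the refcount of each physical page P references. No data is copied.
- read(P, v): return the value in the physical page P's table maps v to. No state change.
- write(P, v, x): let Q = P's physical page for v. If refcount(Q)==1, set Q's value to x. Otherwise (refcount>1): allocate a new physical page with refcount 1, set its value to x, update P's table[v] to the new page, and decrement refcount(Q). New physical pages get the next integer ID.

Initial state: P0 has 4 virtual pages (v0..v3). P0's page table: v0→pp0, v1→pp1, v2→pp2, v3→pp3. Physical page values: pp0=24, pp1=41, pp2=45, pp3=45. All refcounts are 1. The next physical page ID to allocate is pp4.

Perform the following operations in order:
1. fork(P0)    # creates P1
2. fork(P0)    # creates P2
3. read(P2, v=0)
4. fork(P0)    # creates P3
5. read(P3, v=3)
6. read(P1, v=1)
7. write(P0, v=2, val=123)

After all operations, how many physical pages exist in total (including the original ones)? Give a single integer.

Answer: 5

Derivation:
Op 1: fork(P0) -> P1. 4 ppages; refcounts: pp0:2 pp1:2 pp2:2 pp3:2
Op 2: fork(P0) -> P2. 4 ppages; refcounts: pp0:3 pp1:3 pp2:3 pp3:3
Op 3: read(P2, v0) -> 24. No state change.
Op 4: fork(P0) -> P3. 4 ppages; refcounts: pp0:4 pp1:4 pp2:4 pp3:4
Op 5: read(P3, v3) -> 45. No state change.
Op 6: read(P1, v1) -> 41. No state change.
Op 7: write(P0, v2, 123). refcount(pp2)=4>1 -> COPY to pp4. 5 ppages; refcounts: pp0:4 pp1:4 pp2:3 pp3:4 pp4:1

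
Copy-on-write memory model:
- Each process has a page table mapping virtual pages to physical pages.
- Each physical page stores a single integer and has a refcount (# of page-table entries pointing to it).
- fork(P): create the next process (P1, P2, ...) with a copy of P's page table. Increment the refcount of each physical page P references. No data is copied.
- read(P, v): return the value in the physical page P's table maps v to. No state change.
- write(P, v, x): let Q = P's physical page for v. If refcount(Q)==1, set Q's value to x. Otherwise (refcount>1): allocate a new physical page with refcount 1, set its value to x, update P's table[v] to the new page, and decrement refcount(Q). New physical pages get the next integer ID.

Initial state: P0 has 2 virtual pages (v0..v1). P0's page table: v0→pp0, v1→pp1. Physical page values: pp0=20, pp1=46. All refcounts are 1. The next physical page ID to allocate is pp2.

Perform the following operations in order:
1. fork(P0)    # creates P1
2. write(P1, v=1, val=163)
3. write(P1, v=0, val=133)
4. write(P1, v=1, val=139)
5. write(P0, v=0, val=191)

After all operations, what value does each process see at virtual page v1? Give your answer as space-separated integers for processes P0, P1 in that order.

Op 1: fork(P0) -> P1. 2 ppages; refcounts: pp0:2 pp1:2
Op 2: write(P1, v1, 163). refcount(pp1)=2>1 -> COPY to pp2. 3 ppages; refcounts: pp0:2 pp1:1 pp2:1
Op 3: write(P1, v0, 133). refcount(pp0)=2>1 -> COPY to pp3. 4 ppages; refcounts: pp0:1 pp1:1 pp2:1 pp3:1
Op 4: write(P1, v1, 139). refcount(pp2)=1 -> write in place. 4 ppages; refcounts: pp0:1 pp1:1 pp2:1 pp3:1
Op 5: write(P0, v0, 191). refcount(pp0)=1 -> write in place. 4 ppages; refcounts: pp0:1 pp1:1 pp2:1 pp3:1
P0: v1 -> pp1 = 46
P1: v1 -> pp2 = 139

Answer: 46 139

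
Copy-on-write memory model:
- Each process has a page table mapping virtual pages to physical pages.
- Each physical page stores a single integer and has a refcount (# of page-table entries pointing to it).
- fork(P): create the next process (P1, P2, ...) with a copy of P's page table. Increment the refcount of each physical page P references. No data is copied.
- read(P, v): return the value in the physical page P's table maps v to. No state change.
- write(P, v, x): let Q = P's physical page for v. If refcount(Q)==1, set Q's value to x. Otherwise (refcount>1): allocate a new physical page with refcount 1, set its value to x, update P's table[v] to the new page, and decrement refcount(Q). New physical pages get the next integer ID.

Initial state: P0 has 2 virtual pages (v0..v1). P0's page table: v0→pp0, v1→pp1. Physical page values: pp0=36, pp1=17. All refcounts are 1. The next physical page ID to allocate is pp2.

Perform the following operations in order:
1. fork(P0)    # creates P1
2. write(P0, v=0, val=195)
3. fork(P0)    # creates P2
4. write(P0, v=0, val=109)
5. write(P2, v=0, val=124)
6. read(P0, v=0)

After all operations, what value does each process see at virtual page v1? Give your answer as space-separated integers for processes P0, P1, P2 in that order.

Answer: 17 17 17

Derivation:
Op 1: fork(P0) -> P1. 2 ppages; refcounts: pp0:2 pp1:2
Op 2: write(P0, v0, 195). refcount(pp0)=2>1 -> COPY to pp2. 3 ppages; refcounts: pp0:1 pp1:2 pp2:1
Op 3: fork(P0) -> P2. 3 ppages; refcounts: pp0:1 pp1:3 pp2:2
Op 4: write(P0, v0, 109). refcount(pp2)=2>1 -> COPY to pp3. 4 ppages; refcounts: pp0:1 pp1:3 pp2:1 pp3:1
Op 5: write(P2, v0, 124). refcount(pp2)=1 -> write in place. 4 ppages; refcounts: pp0:1 pp1:3 pp2:1 pp3:1
Op 6: read(P0, v0) -> 109. No state change.
P0: v1 -> pp1 = 17
P1: v1 -> pp1 = 17
P2: v1 -> pp1 = 17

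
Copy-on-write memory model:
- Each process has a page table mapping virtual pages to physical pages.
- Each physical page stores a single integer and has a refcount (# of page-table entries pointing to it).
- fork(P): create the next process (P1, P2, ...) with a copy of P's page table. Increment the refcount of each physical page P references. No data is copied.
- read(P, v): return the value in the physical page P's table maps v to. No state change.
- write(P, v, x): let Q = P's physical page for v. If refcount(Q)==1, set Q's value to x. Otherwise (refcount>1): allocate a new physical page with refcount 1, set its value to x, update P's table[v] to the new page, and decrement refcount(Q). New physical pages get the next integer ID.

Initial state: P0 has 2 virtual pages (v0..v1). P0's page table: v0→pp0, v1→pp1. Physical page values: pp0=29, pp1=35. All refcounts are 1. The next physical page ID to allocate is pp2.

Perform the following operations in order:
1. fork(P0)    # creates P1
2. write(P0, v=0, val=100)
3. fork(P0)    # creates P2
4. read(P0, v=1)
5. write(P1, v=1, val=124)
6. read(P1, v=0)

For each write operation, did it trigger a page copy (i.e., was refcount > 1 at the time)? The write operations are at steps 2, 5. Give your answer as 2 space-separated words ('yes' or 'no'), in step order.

Op 1: fork(P0) -> P1. 2 ppages; refcounts: pp0:2 pp1:2
Op 2: write(P0, v0, 100). refcount(pp0)=2>1 -> COPY to pp2. 3 ppages; refcounts: pp0:1 pp1:2 pp2:1
Op 3: fork(P0) -> P2. 3 ppages; refcounts: pp0:1 pp1:3 pp2:2
Op 4: read(P0, v1) -> 35. No state change.
Op 5: write(P1, v1, 124). refcount(pp1)=3>1 -> COPY to pp3. 4 ppages; refcounts: pp0:1 pp1:2 pp2:2 pp3:1
Op 6: read(P1, v0) -> 29. No state change.

yes yes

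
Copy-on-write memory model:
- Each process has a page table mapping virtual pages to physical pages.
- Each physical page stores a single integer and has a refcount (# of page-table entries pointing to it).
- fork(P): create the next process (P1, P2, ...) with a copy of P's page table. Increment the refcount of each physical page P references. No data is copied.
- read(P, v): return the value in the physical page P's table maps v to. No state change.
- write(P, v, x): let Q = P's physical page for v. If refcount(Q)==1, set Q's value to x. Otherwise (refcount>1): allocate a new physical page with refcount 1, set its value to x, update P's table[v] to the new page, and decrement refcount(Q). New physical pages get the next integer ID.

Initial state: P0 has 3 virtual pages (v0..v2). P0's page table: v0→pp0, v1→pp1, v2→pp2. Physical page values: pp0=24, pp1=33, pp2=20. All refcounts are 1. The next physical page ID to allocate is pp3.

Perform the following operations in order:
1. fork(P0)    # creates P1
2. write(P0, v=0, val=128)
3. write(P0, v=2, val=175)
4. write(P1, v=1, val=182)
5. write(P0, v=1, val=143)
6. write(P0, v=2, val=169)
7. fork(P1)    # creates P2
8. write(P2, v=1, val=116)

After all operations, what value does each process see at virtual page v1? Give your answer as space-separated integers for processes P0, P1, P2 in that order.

Op 1: fork(P0) -> P1. 3 ppages; refcounts: pp0:2 pp1:2 pp2:2
Op 2: write(P0, v0, 128). refcount(pp0)=2>1 -> COPY to pp3. 4 ppages; refcounts: pp0:1 pp1:2 pp2:2 pp3:1
Op 3: write(P0, v2, 175). refcount(pp2)=2>1 -> COPY to pp4. 5 ppages; refcounts: pp0:1 pp1:2 pp2:1 pp3:1 pp4:1
Op 4: write(P1, v1, 182). refcount(pp1)=2>1 -> COPY to pp5. 6 ppages; refcounts: pp0:1 pp1:1 pp2:1 pp3:1 pp4:1 pp5:1
Op 5: write(P0, v1, 143). refcount(pp1)=1 -> write in place. 6 ppages; refcounts: pp0:1 pp1:1 pp2:1 pp3:1 pp4:1 pp5:1
Op 6: write(P0, v2, 169). refcount(pp4)=1 -> write in place. 6 ppages; refcounts: pp0:1 pp1:1 pp2:1 pp3:1 pp4:1 pp5:1
Op 7: fork(P1) -> P2. 6 ppages; refcounts: pp0:2 pp1:1 pp2:2 pp3:1 pp4:1 pp5:2
Op 8: write(P2, v1, 116). refcount(pp5)=2>1 -> COPY to pp6. 7 ppages; refcounts: pp0:2 pp1:1 pp2:2 pp3:1 pp4:1 pp5:1 pp6:1
P0: v1 -> pp1 = 143
P1: v1 -> pp5 = 182
P2: v1 -> pp6 = 116

Answer: 143 182 116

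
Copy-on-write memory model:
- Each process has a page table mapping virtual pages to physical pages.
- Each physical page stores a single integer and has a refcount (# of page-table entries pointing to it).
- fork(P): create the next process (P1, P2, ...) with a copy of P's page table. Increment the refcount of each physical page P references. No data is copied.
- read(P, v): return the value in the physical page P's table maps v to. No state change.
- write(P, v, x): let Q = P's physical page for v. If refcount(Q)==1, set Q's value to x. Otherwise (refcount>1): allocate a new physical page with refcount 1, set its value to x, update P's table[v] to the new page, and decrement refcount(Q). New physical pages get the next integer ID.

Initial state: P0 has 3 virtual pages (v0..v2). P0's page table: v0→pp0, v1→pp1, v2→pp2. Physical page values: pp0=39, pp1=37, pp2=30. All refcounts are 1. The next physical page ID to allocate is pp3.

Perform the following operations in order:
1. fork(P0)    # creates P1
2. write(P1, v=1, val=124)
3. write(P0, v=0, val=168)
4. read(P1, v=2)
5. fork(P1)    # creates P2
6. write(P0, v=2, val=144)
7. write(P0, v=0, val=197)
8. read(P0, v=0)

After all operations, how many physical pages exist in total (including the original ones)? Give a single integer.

Op 1: fork(P0) -> P1. 3 ppages; refcounts: pp0:2 pp1:2 pp2:2
Op 2: write(P1, v1, 124). refcount(pp1)=2>1 -> COPY to pp3. 4 ppages; refcounts: pp0:2 pp1:1 pp2:2 pp3:1
Op 3: write(P0, v0, 168). refcount(pp0)=2>1 -> COPY to pp4. 5 ppages; refcounts: pp0:1 pp1:1 pp2:2 pp3:1 pp4:1
Op 4: read(P1, v2) -> 30. No state change.
Op 5: fork(P1) -> P2. 5 ppages; refcounts: pp0:2 pp1:1 pp2:3 pp3:2 pp4:1
Op 6: write(P0, v2, 144). refcount(pp2)=3>1 -> COPY to pp5. 6 ppages; refcounts: pp0:2 pp1:1 pp2:2 pp3:2 pp4:1 pp5:1
Op 7: write(P0, v0, 197). refcount(pp4)=1 -> write in place. 6 ppages; refcounts: pp0:2 pp1:1 pp2:2 pp3:2 pp4:1 pp5:1
Op 8: read(P0, v0) -> 197. No state change.

Answer: 6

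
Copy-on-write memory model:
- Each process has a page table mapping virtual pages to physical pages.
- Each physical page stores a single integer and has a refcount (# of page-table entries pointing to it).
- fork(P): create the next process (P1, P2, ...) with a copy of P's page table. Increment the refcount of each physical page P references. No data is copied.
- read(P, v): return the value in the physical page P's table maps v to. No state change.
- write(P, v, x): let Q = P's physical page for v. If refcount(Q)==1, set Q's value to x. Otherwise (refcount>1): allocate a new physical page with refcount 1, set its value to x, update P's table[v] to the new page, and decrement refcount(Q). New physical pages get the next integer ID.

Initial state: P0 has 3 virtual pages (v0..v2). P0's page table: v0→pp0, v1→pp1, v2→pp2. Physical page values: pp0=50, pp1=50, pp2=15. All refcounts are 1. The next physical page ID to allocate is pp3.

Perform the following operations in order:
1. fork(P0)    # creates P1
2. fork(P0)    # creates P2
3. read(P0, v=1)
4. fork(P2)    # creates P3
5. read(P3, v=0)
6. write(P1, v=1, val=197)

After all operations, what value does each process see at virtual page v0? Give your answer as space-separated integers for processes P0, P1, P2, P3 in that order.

Answer: 50 50 50 50

Derivation:
Op 1: fork(P0) -> P1. 3 ppages; refcounts: pp0:2 pp1:2 pp2:2
Op 2: fork(P0) -> P2. 3 ppages; refcounts: pp0:3 pp1:3 pp2:3
Op 3: read(P0, v1) -> 50. No state change.
Op 4: fork(P2) -> P3. 3 ppages; refcounts: pp0:4 pp1:4 pp2:4
Op 5: read(P3, v0) -> 50. No state change.
Op 6: write(P1, v1, 197). refcount(pp1)=4>1 -> COPY to pp3. 4 ppages; refcounts: pp0:4 pp1:3 pp2:4 pp3:1
P0: v0 -> pp0 = 50
P1: v0 -> pp0 = 50
P2: v0 -> pp0 = 50
P3: v0 -> pp0 = 50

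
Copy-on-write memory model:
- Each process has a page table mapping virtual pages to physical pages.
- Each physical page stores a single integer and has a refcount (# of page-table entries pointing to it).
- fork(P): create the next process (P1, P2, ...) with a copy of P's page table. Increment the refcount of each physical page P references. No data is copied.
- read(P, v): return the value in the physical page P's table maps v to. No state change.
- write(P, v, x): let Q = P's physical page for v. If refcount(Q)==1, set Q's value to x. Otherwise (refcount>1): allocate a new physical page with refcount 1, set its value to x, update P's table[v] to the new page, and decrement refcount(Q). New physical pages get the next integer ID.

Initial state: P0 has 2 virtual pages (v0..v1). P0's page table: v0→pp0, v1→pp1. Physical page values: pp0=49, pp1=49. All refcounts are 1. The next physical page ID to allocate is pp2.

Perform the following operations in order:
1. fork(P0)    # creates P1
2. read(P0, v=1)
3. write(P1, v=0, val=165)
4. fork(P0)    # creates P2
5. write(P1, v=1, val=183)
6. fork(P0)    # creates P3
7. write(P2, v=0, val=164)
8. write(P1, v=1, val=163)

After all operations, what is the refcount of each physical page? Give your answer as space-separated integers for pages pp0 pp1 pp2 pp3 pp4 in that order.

Answer: 2 3 1 1 1

Derivation:
Op 1: fork(P0) -> P1. 2 ppages; refcounts: pp0:2 pp1:2
Op 2: read(P0, v1) -> 49. No state change.
Op 3: write(P1, v0, 165). refcount(pp0)=2>1 -> COPY to pp2. 3 ppages; refcounts: pp0:1 pp1:2 pp2:1
Op 4: fork(P0) -> P2. 3 ppages; refcounts: pp0:2 pp1:3 pp2:1
Op 5: write(P1, v1, 183). refcount(pp1)=3>1 -> COPY to pp3. 4 ppages; refcounts: pp0:2 pp1:2 pp2:1 pp3:1
Op 6: fork(P0) -> P3. 4 ppages; refcounts: pp0:3 pp1:3 pp2:1 pp3:1
Op 7: write(P2, v0, 164). refcount(pp0)=3>1 -> COPY to pp4. 5 ppages; refcounts: pp0:2 pp1:3 pp2:1 pp3:1 pp4:1
Op 8: write(P1, v1, 163). refcount(pp3)=1 -> write in place. 5 ppages; refcounts: pp0:2 pp1:3 pp2:1 pp3:1 pp4:1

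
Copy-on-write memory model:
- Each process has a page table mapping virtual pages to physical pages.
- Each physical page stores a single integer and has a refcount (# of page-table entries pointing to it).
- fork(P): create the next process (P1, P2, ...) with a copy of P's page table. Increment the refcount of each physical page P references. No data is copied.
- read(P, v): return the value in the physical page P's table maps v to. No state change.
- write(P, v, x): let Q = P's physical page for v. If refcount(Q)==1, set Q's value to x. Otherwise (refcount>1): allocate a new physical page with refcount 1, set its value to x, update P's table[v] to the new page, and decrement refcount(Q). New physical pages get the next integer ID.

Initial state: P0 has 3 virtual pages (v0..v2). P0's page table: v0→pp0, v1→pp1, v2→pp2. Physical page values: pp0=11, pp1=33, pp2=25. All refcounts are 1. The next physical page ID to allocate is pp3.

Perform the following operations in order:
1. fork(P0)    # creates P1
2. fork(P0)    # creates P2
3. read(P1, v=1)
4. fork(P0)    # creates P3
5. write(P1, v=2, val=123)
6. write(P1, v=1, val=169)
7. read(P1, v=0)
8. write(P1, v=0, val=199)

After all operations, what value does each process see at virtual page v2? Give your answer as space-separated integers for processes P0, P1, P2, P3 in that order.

Answer: 25 123 25 25

Derivation:
Op 1: fork(P0) -> P1. 3 ppages; refcounts: pp0:2 pp1:2 pp2:2
Op 2: fork(P0) -> P2. 3 ppages; refcounts: pp0:3 pp1:3 pp2:3
Op 3: read(P1, v1) -> 33. No state change.
Op 4: fork(P0) -> P3. 3 ppages; refcounts: pp0:4 pp1:4 pp2:4
Op 5: write(P1, v2, 123). refcount(pp2)=4>1 -> COPY to pp3. 4 ppages; refcounts: pp0:4 pp1:4 pp2:3 pp3:1
Op 6: write(P1, v1, 169). refcount(pp1)=4>1 -> COPY to pp4. 5 ppages; refcounts: pp0:4 pp1:3 pp2:3 pp3:1 pp4:1
Op 7: read(P1, v0) -> 11. No state change.
Op 8: write(P1, v0, 199). refcount(pp0)=4>1 -> COPY to pp5. 6 ppages; refcounts: pp0:3 pp1:3 pp2:3 pp3:1 pp4:1 pp5:1
P0: v2 -> pp2 = 25
P1: v2 -> pp3 = 123
P2: v2 -> pp2 = 25
P3: v2 -> pp2 = 25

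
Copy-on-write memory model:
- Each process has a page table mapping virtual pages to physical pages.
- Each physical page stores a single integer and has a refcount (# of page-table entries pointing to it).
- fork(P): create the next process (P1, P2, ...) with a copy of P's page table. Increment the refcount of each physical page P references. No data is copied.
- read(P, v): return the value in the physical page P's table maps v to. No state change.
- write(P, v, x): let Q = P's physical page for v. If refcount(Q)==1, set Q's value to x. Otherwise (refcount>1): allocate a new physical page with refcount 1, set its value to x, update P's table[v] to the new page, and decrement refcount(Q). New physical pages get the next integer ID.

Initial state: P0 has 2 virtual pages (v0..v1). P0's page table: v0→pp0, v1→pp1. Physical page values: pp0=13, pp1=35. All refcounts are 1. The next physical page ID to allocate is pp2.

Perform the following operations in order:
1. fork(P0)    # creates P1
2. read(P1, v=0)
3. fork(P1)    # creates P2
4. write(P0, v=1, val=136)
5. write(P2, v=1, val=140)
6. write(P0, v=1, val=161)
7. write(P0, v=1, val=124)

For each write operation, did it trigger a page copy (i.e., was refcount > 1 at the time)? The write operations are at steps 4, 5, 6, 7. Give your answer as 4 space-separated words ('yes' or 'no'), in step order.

Op 1: fork(P0) -> P1. 2 ppages; refcounts: pp0:2 pp1:2
Op 2: read(P1, v0) -> 13. No state change.
Op 3: fork(P1) -> P2. 2 ppages; refcounts: pp0:3 pp1:3
Op 4: write(P0, v1, 136). refcount(pp1)=3>1 -> COPY to pp2. 3 ppages; refcounts: pp0:3 pp1:2 pp2:1
Op 5: write(P2, v1, 140). refcount(pp1)=2>1 -> COPY to pp3. 4 ppages; refcounts: pp0:3 pp1:1 pp2:1 pp3:1
Op 6: write(P0, v1, 161). refcount(pp2)=1 -> write in place. 4 ppages; refcounts: pp0:3 pp1:1 pp2:1 pp3:1
Op 7: write(P0, v1, 124). refcount(pp2)=1 -> write in place. 4 ppages; refcounts: pp0:3 pp1:1 pp2:1 pp3:1

yes yes no no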